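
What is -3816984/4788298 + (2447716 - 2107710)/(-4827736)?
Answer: -5013860279503/5779159658332 ≈ -0.86758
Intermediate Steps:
-3816984/4788298 + (2447716 - 2107710)/(-4827736) = -3816984*1/4788298 + 340006*(-1/4827736) = -1908492/2394149 - 170003/2413868 = -5013860279503/5779159658332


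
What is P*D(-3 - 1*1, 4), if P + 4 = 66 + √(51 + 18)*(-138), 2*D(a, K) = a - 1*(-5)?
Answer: 31 - 69*√69 ≈ -542.16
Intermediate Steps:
D(a, K) = 5/2 + a/2 (D(a, K) = (a - 1*(-5))/2 = (a + 5)/2 = (5 + a)/2 = 5/2 + a/2)
P = 62 - 138*√69 (P = -4 + (66 + √(51 + 18)*(-138)) = -4 + (66 + √69*(-138)) = -4 + (66 - 138*√69) = 62 - 138*√69 ≈ -1084.3)
P*D(-3 - 1*1, 4) = (62 - 138*√69)*(5/2 + (-3 - 1*1)/2) = (62 - 138*√69)*(5/2 + (-3 - 1)/2) = (62 - 138*√69)*(5/2 + (½)*(-4)) = (62 - 138*√69)*(5/2 - 2) = (62 - 138*√69)*(½) = 31 - 69*√69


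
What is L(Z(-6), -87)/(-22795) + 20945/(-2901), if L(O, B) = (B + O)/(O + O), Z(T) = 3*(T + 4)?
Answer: -1909855031/264513180 ≈ -7.2203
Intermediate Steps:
Z(T) = 12 + 3*T (Z(T) = 3*(4 + T) = 12 + 3*T)
L(O, B) = (B + O)/(2*O) (L(O, B) = (B + O)/((2*O)) = (B + O)*(1/(2*O)) = (B + O)/(2*O))
L(Z(-6), -87)/(-22795) + 20945/(-2901) = ((-87 + (12 + 3*(-6)))/(2*(12 + 3*(-6))))/(-22795) + 20945/(-2901) = ((-87 + (12 - 18))/(2*(12 - 18)))*(-1/22795) + 20945*(-1/2901) = ((1/2)*(-87 - 6)/(-6))*(-1/22795) - 20945/2901 = ((1/2)*(-1/6)*(-93))*(-1/22795) - 20945/2901 = (31/4)*(-1/22795) - 20945/2901 = -31/91180 - 20945/2901 = -1909855031/264513180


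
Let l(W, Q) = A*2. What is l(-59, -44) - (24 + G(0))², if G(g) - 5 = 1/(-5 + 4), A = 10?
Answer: -764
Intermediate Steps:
l(W, Q) = 20 (l(W, Q) = 10*2 = 20)
G(g) = 4 (G(g) = 5 + 1/(-5 + 4) = 5 + 1/(-1) = 5 - 1 = 4)
l(-59, -44) - (24 + G(0))² = 20 - (24 + 4)² = 20 - 1*28² = 20 - 1*784 = 20 - 784 = -764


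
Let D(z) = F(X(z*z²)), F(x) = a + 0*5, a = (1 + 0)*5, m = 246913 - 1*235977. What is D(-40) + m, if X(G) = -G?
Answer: 10941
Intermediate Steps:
m = 10936 (m = 246913 - 235977 = 10936)
a = 5 (a = 1*5 = 5)
F(x) = 5 (F(x) = 5 + 0*5 = 5 + 0 = 5)
D(z) = 5
D(-40) + m = 5 + 10936 = 10941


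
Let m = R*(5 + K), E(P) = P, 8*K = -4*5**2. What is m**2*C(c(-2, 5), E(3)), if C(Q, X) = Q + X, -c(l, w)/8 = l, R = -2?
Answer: 4275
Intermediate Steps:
c(l, w) = -8*l
K = -25/2 (K = (-4*5**2)/8 = (-4*25)/8 = (1/8)*(-100) = -25/2 ≈ -12.500)
m = 15 (m = -2*(5 - 25/2) = -2*(-15/2) = 15)
m**2*C(c(-2, 5), E(3)) = 15**2*(-8*(-2) + 3) = 225*(16 + 3) = 225*19 = 4275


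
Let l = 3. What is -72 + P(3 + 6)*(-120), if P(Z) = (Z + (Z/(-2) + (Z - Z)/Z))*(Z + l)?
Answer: -6552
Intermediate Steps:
P(Z) = Z*(3 + Z)/2 (P(Z) = (Z + (Z/(-2) + (Z - Z)/Z))*(Z + 3) = (Z + (Z*(-½) + 0/Z))*(3 + Z) = (Z + (-Z/2 + 0))*(3 + Z) = (Z - Z/2)*(3 + Z) = (Z/2)*(3 + Z) = Z*(3 + Z)/2)
-72 + P(3 + 6)*(-120) = -72 + ((3 + 6)*(3 + (3 + 6))/2)*(-120) = -72 + ((½)*9*(3 + 9))*(-120) = -72 + ((½)*9*12)*(-120) = -72 + 54*(-120) = -72 - 6480 = -6552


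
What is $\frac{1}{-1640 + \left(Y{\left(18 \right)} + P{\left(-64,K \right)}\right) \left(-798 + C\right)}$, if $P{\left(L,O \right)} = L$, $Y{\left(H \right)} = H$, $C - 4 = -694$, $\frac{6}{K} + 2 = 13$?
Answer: $\frac{1}{66808} \approx 1.4968 \cdot 10^{-5}$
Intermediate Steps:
$K = \frac{6}{11}$ ($K = \frac{6}{-2 + 13} = \frac{6}{11} \approx 0.54545$)
$C = -690$ ($C = 4 - 694 = -690$)
$\frac{1}{-1640 + \left(Y{\left(18 \right)} + P{\left(-64,K \right)}\right) \left(-798 + C\right)} = \frac{1}{-1640 + \left(18 - 64\right) \left(-798 - 690\right)} = \frac{1}{-1640 - -68448} = \frac{1}{-1640 + 68448} = \frac{1}{66808}$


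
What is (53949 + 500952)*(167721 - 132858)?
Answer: 19345513563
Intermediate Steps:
(53949 + 500952)*(167721 - 132858) = 554901*34863 = 19345513563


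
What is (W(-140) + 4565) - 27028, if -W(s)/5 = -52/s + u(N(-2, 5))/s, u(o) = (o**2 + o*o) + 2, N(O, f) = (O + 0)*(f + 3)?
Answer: -44893/2 ≈ -22447.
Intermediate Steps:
N(O, f) = O*(3 + f)
u(o) = 2 + 2*o**2 (u(o) = (o**2 + o**2) + 2 = 2*o**2 + 2 = 2 + 2*o**2)
W(s) = -2310/s (W(s) = -5*(-52/s + (2 + 2*(-2*(3 + 5))**2)/s) = -5*(-52/s + (2 + 2*(-2*8)**2)/s) = -5*(-52/s + (2 + 2*(-16)**2)/s) = -5*(-52/s + (2 + 2*256)/s) = -5*(-52/s + (2 + 512)/s) = -5*(-52/s + 514/s) = -2310/s)
(W(-140) + 4565) - 27028 = (-2310/(-140) + 4565) - 27028 = (-2310*(-1/140) + 4565) - 27028 = (33/2 + 4565) - 27028 = 9163/2 - 27028 = -44893/2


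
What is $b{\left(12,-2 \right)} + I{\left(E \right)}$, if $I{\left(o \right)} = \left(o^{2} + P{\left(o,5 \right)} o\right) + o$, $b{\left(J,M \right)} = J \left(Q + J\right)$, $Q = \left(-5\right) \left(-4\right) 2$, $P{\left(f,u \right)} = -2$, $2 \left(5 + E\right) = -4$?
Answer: $680$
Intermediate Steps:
$E = -7$ ($E = -5 + \frac{1}{2} \left(-4\right) = -5 - 2 = -7$)
$Q = 40$ ($Q = 20 \cdot 2 = 40$)
$b{\left(J,M \right)} = J \left(40 + J\right)$
$I{\left(o \right)} = o^{2} - o$ ($I{\left(o \right)} = \left(o^{2} - 2 o\right) + o = o^{2} - o$)
$b{\left(12,-2 \right)} + I{\left(E \right)} = 12 \left(40 + 12\right) - 7 \left(-1 - 7\right) = 12 \cdot 52 - -56 = 624 + 56 = 680$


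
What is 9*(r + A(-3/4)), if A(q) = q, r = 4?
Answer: 117/4 ≈ 29.250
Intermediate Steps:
9*(r + A(-3/4)) = 9*(4 - 3/4) = 9*(13/4) = 117/4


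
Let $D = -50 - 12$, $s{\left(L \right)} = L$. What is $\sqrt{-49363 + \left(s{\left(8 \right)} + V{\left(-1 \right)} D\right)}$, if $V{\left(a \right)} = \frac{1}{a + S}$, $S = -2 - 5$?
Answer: $\frac{i \sqrt{197389}}{2} \approx 222.14 i$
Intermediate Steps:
$D = -62$
$S = -7$
$V{\left(a \right)} = \frac{1}{-7 + a}$ ($V{\left(a \right)} = \frac{1}{a - 7} = \frac{1}{-7 + a}$)
$\sqrt{-49363 + \left(s{\left(8 \right)} + V{\left(-1 \right)} D\right)} = \sqrt{-49363 + \left(8 + \frac{1}{-7 - 1} \left(-62\right)\right)} = \sqrt{-49363 + \left(8 + \frac{1}{-8} \left(-62\right)\right)} = \sqrt{-49363 + \left(8 - - \frac{31}{4}\right)} = \sqrt{-49363 + \left(8 + \frac{31}{4}\right)} = \sqrt{-49363 + \frac{63}{4}} = \sqrt{- \frac{197389}{4}} = \frac{i \sqrt{197389}}{2}$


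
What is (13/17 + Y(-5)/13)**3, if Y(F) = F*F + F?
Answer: 131872229/10793861 ≈ 12.217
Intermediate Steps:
Y(F) = F + F**2 (Y(F) = F**2 + F = F + F**2)
(13/17 + Y(-5)/13)**3 = (13/17 - 5*(1 - 5)/13)**3 = (13*(1/17) - 5*(-4)*(1/13))**3 = (13/17 + 20*(1/13))**3 = (13/17 + 20/13)**3 = (509/221)**3 = 131872229/10793861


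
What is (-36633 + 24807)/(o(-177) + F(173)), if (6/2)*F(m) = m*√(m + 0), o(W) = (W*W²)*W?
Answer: -52232817627297/4335095255046186506 + 3068847*√173/4335095255046186506 ≈ -1.2049e-5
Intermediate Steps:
o(W) = W⁴ (o(W) = W³*W = W⁴)
F(m) = m^(3/2)/3 (F(m) = (m*√(m + 0))/3 = (m*√m)/3 = m^(3/2)/3)
(-36633 + 24807)/(o(-177) + F(173)) = (-36633 + 24807)/((-177)⁴ + 173^(3/2)/3) = -11826/(981506241 + (173*√173)/3) = -11826/(981506241 + 173*√173/3)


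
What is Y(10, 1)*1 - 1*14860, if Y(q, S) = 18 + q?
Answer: -14832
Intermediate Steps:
Y(10, 1)*1 - 1*14860 = (18 + 10)*1 - 1*14860 = 28*1 - 14860 = 28 - 14860 = -14832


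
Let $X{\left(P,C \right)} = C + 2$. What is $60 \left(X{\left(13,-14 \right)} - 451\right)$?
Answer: $-27780$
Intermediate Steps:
$X{\left(P,C \right)} = 2 + C$
$60 \left(X{\left(13,-14 \right)} - 451\right) = 60 \left(\left(2 - 14\right) - 451\right) = 60 \left(-12 - 451\right) = 60 \left(-463\right) = -27780$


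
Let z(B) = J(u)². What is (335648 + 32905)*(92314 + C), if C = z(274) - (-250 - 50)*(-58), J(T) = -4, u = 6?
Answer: 27615676290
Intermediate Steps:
z(B) = 16 (z(B) = (-4)² = 16)
C = -17384 (C = 16 - (-250 - 50)*(-58) = 16 - (-300)*(-58) = 16 - 1*17400 = 16 - 17400 = -17384)
(335648 + 32905)*(92314 + C) = (335648 + 32905)*(92314 - 17384) = 368553*74930 = 27615676290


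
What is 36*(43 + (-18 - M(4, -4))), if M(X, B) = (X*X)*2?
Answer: -252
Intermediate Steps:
M(X, B) = 2*X**2 (M(X, B) = X**2*2 = 2*X**2)
36*(43 + (-18 - M(4, -4))) = 36*(43 + (-18 - 2*4**2)) = 36*(43 + (-18 - 2*16)) = 36*(43 + (-18 - 1*32)) = 36*(43 + (-18 - 32)) = 36*(43 - 50) = 36*(-7) = -252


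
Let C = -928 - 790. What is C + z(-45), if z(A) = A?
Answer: -1763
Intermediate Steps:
C = -1718
C + z(-45) = -1718 - 45 = -1763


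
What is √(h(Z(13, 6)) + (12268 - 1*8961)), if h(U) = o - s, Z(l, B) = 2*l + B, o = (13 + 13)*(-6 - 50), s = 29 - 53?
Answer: 25*√3 ≈ 43.301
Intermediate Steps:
s = -24
o = -1456 (o = 26*(-56) = -1456)
Z(l, B) = B + 2*l
h(U) = -1432 (h(U) = -1456 - 1*(-24) = -1456 + 24 = -1432)
√(h(Z(13, 6)) + (12268 - 1*8961)) = √(-1432 + (12268 - 1*8961)) = √(-1432 + (12268 - 8961)) = √(-1432 + 3307) = √1875 = 25*√3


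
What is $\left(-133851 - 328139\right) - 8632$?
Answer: $-470622$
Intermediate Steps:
$\left(-133851 - 328139\right) - 8632 = -461990 - 8632 = -470622$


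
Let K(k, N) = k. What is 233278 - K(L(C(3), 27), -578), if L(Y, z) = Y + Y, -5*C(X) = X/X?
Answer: 1166392/5 ≈ 2.3328e+5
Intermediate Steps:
C(X) = -⅕ (C(X) = -X/(5*X) = -⅕*1 = -⅕)
L(Y, z) = 2*Y
233278 - K(L(C(3), 27), -578) = 233278 - 2*(-1)/5 = 233278 - 1*(-⅖) = 233278 + ⅖ = 1166392/5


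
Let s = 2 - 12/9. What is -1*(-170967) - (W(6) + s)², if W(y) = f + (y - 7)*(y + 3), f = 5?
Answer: 1538603/9 ≈ 1.7096e+5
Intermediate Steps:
W(y) = 5 + (-7 + y)*(3 + y) (W(y) = 5 + (y - 7)*(y + 3) = 5 + (-7 + y)*(3 + y))
s = ⅔ (s = 2 - 12/9 = 2 - 2*⅔ = 2 - 4/3 = ⅔ ≈ 0.66667)
-1*(-170967) - (W(6) + s)² = -1*(-170967) - ((-16 + 6² - 4*6) + ⅔)² = 170967 - ((-16 + 36 - 24) + ⅔)² = 170967 - (-4 + ⅔)² = 170967 - (-10/3)² = 170967 - 1*100/9 = 170967 - 100/9 = 1538603/9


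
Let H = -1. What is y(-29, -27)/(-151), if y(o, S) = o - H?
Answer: 28/151 ≈ 0.18543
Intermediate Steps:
y(o, S) = 1 + o (y(o, S) = o - 1*(-1) = o + 1 = 1 + o)
y(-29, -27)/(-151) = (1 - 29)/(-151) = -28*(-1/151) = 28/151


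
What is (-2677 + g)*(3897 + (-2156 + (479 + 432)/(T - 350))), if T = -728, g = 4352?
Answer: 3142110725/1078 ≈ 2.9148e+6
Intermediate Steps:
(-2677 + g)*(3897 + (-2156 + (479 + 432)/(T - 350))) = (-2677 + 4352)*(3897 + (-2156 + (479 + 432)/(-728 - 350))) = 1675*(3897 + (-2156 + 911/(-1078))) = 1675*(3897 + (-2156 + 911*(-1/1078))) = 1675*(3897 + (-2156 - 911/1078)) = 1675*(3897 - 2325079/1078) = 1675*(1875887/1078) = 3142110725/1078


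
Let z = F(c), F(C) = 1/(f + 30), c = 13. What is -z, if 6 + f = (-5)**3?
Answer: 1/101 ≈ 0.0099010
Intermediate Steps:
f = -131 (f = -6 + (-5)**3 = -6 - 125 = -131)
F(C) = -1/101 (F(C) = 1/(-131 + 30) = 1/(-101) = -1/101)
z = -1/101 ≈ -0.0099010
-z = -1*(-1/101) = 1/101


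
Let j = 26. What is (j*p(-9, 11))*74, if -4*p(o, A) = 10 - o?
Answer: -9139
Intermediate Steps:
p(o, A) = -5/2 + o/4 (p(o, A) = -(10 - o)/4 = -5/2 + o/4)
(j*p(-9, 11))*74 = (26*(-5/2 + (¼)*(-9)))*74 = (26*(-5/2 - 9/4))*74 = (26*(-19/4))*74 = -247/2*74 = -9139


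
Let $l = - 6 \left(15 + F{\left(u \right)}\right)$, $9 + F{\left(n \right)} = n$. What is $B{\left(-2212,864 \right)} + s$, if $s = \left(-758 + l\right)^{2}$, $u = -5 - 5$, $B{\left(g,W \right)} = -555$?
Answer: $538201$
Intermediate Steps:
$u = -10$ ($u = -5 - 5 = -10$)
$F{\left(n \right)} = -9 + n$
$l = 24$ ($l = - 6 \left(15 - 19\right) = \left(-6\right) \left(-4\right) = 24$)
$s = 538756$ ($s = \left(-758 + 24\right)^{2} = \left(-734\right)^{2} = 538756$)
$B{\left(-2212,864 \right)} + s = -555 + 538756 = 538201$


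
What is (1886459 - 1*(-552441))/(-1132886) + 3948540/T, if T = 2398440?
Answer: -11469246913/22642992482 ≈ -0.50653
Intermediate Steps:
(1886459 - 1*(-552441))/(-1132886) + 3948540/T = (1886459 - 1*(-552441))/(-1132886) + 3948540/2398440 = (1886459 + 552441)*(-1/1132886) + 3948540*(1/2398440) = 2438900*(-1/1132886) + 65809/39974 = -1219450/566443 + 65809/39974 = -11469246913/22642992482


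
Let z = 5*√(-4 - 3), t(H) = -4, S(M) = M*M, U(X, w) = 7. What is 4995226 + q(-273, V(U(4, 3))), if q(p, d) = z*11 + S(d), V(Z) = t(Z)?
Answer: 4995242 + 55*I*√7 ≈ 4.9952e+6 + 145.52*I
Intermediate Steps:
S(M) = M²
V(Z) = -4
z = 5*I*√7 (z = 5*√(-7) = 5*(I*√7) = 5*I*√7 ≈ 13.229*I)
q(p, d) = d² + 55*I*√7 (q(p, d) = (5*I*√7)*11 + d² = 55*I*√7 + d² = d² + 55*I*√7)
4995226 + q(-273, V(U(4, 3))) = 4995226 + ((-4)² + 55*I*√7) = 4995226 + (16 + 55*I*√7) = 4995242 + 55*I*√7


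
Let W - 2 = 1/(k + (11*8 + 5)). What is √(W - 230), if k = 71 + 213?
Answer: I*√32405035/377 ≈ 15.1*I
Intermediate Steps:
k = 284
W = 755/377 (W = 2 + 1/(284 + (11*8 + 5)) = 2 + 1/(284 + (88 + 5)) = 2 + 1/(284 + 93) = 2 + 1/377 = 755/377 ≈ 2.0027)
√(W - 230) = √(755/377 - 230) = √(-85955/377) = I*√32405035/377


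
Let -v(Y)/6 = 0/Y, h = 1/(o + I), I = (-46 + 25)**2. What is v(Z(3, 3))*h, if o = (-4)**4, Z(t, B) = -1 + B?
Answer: 0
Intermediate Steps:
o = 256
I = 441 (I = (-21)**2 = 441)
h = 1/697 (h = 1/(256 + 441) = 1/697 ≈ 0.0014347)
v(Y) = 0 (v(Y) = -0/Y = -6*0 = 0)
v(Z(3, 3))*h = 0*(1/697) = 0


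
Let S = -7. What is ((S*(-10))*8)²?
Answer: 313600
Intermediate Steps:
((S*(-10))*8)² = (-7*(-10)*8)² = (70*8)² = 560² = 313600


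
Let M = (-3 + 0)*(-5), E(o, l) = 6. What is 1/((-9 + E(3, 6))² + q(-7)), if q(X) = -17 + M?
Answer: ⅐ ≈ 0.14286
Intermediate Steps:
M = 15 (M = -3*(-5) = 15)
q(X) = -2 (q(X) = -17 + 15 = -2)
1/((-9 + E(3, 6))² + q(-7)) = 1/((-9 + 6)² - 2) = 1/((-3)² - 2) = 1/(9 - 2) = 1/7 = ⅐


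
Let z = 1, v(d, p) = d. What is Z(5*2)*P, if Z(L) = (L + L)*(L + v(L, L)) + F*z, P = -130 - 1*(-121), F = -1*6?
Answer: -3546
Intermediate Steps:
F = -6
P = -9 (P = -130 + 121 = -9)
Z(L) = -6 + 4*L² (Z(L) = (L + L)*(L + L) - 6*1 = (2*L)*(2*L) - 6 = 4*L² - 6 = -6 + 4*L²)
Z(5*2)*P = (-6 + 4*(5*2)²)*(-9) = (-6 + 4*10²)*(-9) = (-6 + 4*100)*(-9) = (-6 + 400)*(-9) = 394*(-9) = -3546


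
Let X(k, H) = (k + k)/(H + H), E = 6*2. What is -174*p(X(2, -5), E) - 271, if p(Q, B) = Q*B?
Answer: 2821/5 ≈ 564.20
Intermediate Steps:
E = 12
X(k, H) = k/H (X(k, H) = (2*k)/((2*H)) = (2*k)*(1/(2*H)) = k/H)
p(Q, B) = B*Q
-174*p(X(2, -5), E) - 271 = -2088*2/(-5) - 271 = -2088*2*(-⅕) - 271 = -2088*(-2)/5 - 271 = -174*(-24/5) - 271 = 4176/5 - 271 = 2821/5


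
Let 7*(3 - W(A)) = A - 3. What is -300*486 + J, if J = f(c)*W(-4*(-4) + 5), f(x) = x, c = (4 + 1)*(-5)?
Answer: -1020675/7 ≈ -1.4581e+5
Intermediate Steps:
c = -25 (c = 5*(-5) = -25)
W(A) = 24/7 - A/7 (W(A) = 3 - (A - 3)/7 = 3 - (-3 + A)/7 = 3 + (3/7 - A/7) = 24/7 - A/7)
J = -75/7 (J = -25*(24/7 - (-4*(-4) + 5)/7) = -25*(24/7 - (16 + 5)/7) = -25*(24/7 - ⅐*21) = -25*(24/7 - 3) = -25*3/7 = -75/7 ≈ -10.714)
-300*486 + J = -300*486 - 75/7 = -145800 - 75/7 = -1020675/7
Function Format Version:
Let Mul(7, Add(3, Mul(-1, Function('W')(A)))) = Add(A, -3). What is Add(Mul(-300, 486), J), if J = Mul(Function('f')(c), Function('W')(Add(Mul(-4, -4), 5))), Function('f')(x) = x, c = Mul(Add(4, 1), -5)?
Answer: Rational(-1020675, 7) ≈ -1.4581e+5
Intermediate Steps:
c = -25 (c = Mul(5, -5) = -25)
Function('W')(A) = Add(Rational(24, 7), Mul(Rational(-1, 7), A)) (Function('W')(A) = Add(3, Mul(Rational(-1, 7), Add(A, -3))) = Add(3, Mul(Rational(-1, 7), Add(-3, A))) = Add(3, Add(Rational(3, 7), Mul(Rational(-1, 7), A))) = Add(Rational(24, 7), Mul(Rational(-1, 7), A)))
J = Rational(-75, 7) (J = Mul(-25, Add(Rational(24, 7), Mul(Rational(-1, 7), Add(Mul(-4, -4), 5)))) = Mul(-25, Add(Rational(24, 7), Mul(Rational(-1, 7), Add(16, 5)))) = Mul(-25, Add(Rational(24, 7), Mul(Rational(-1, 7), 21))) = Mul(-25, Add(Rational(24, 7), -3)) = Mul(-25, Rational(3, 7)) = Rational(-75, 7) ≈ -10.714)
Add(Mul(-300, 486), J) = Add(Mul(-300, 486), Rational(-75, 7)) = Add(-145800, Rational(-75, 7)) = Rational(-1020675, 7)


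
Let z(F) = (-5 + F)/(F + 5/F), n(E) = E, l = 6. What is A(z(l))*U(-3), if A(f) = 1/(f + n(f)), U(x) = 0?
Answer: 0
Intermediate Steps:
z(F) = (-5 + F)/(F + 5/F)
A(f) = 1/(2*f) (A(f) = 1/(f + f) = 1/(2*f))
A(z(l))*U(-3) = (1/(2*((6*(-5 + 6)/(5 + 6**2)))))*0 = (1/(2*((6*1/(5 + 36)))))*0 = (1/(2*((6*1/41))))*0 = (1/(2*((6*(1/41)*1))))*0 = (1/(2*(6/41)))*0 = ((1/2)*(41/6))*0 = (41/12)*0 = 0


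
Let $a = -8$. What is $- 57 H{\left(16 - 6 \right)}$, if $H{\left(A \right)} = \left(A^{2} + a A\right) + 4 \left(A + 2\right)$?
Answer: $-3876$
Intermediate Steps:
$H{\left(A \right)} = 8 + A^{2} - 4 A$ ($H{\left(A \right)} = \left(A^{2} - 8 A\right) + 4 \left(A + 2\right) = \left(A^{2} - 8 A\right) + 4 \left(2 + A\right) = \left(A^{2} - 8 A\right) + \left(8 + 4 A\right) = 8 + A^{2} - 4 A$)
$- 57 H{\left(16 - 6 \right)} = - 57 \left(8 + \left(16 - 6\right)^{2} - 4 \left(16 - 6\right)\right) = - 57 \left(8 + 10^{2} - 40\right) = - 57 \left(8 + 100 - 40\right) = \left(-57\right) 68 = -3876$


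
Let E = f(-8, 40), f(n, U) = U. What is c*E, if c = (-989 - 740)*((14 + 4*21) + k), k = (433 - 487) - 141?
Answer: 6708520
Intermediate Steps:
E = 40
k = -195 (k = -54 - 141 = -195)
c = 167713 (c = (-989 - 740)*((14 + 4*21) - 195) = -1729*((14 + 84) - 195) = -1729*(98 - 195) = -1729*(-97) = 167713)
c*E = 167713*40 = 6708520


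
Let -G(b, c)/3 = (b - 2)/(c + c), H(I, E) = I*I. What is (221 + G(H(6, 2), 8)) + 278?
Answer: 3941/8 ≈ 492.63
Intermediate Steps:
H(I, E) = I²
G(b, c) = -3*(-2 + b)/(2*c) (G(b, c) = -3*(b - 2)/(c + c) = -3*(-2 + b)/(2*c))
(221 + G(H(6, 2), 8)) + 278 = (221 + (3/2)*(2 - 1*6²)/8) + 278 = (221 + (3/2)*(⅛)*(2 - 1*36)) + 278 = (221 + (3/2)*(⅛)*(2 - 36)) + 278 = (221 + (3/2)*(⅛)*(-34)) + 278 = (221 - 51/8) + 278 = 1717/8 + 278 = 3941/8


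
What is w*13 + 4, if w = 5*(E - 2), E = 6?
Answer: 264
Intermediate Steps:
w = 20 (w = 5*(6 - 2) = 5*4 = 20)
w*13 + 4 = 20*13 + 4 = 260 + 4 = 264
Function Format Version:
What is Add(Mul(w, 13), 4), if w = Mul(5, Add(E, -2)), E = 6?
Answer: 264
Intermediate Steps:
w = 20 (w = Mul(5, Add(6, -2)) = Mul(5, 4) = 20)
Add(Mul(w, 13), 4) = Add(Mul(20, 13), 4) = Add(260, 4) = 264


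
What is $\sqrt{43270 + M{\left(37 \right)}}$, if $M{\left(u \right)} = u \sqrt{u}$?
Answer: $\sqrt{43270 + 37 \sqrt{37}} \approx 208.55$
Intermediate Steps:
$M{\left(u \right)} = u^{\frac{3}{2}}$
$\sqrt{43270 + M{\left(37 \right)}} = \sqrt{43270 + 37^{\frac{3}{2}}} = \sqrt{43270 + 37 \sqrt{37}}$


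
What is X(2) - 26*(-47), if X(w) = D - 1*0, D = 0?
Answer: 1222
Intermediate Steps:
X(w) = 0 (X(w) = 0 - 1*0 = 0 + 0 = 0)
X(2) - 26*(-47) = 0 - 26*(-47) = 0 + 1222 = 1222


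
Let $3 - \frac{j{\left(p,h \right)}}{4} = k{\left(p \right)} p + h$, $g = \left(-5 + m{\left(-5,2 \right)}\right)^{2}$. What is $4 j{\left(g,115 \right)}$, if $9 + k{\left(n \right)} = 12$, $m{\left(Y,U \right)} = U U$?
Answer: $-1840$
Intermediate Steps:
$m{\left(Y,U \right)} = U^{2}$
$k{\left(n \right)} = 3$ ($k{\left(n \right)} = -9 + 12 = 3$)
$g = 1$ ($g = \left(-5 + 2^{2}\right)^{2} = \left(-5 + 4\right)^{2} = \left(-1\right)^{2} = 1$)
$j{\left(p,h \right)} = 12 - 12 p - 4 h$ ($j{\left(p,h \right)} = 12 - 4 \left(3 p + h\right) = 12 - 4 \left(h + 3 p\right) = 12 - \left(4 h + 12 p\right) = 12 - 12 p - 4 h$)
$4 j{\left(g,115 \right)} = 4 \left(12 - 12 - 460\right) = 4 \left(-460\right) = -1840$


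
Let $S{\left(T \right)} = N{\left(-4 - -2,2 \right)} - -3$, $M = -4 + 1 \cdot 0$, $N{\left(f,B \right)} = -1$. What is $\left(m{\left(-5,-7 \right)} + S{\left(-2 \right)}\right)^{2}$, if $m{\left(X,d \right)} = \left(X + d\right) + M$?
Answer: $196$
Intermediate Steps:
$M = -4$ ($M = -4 + 0 = -4$)
$m{\left(X,d \right)} = -4 + X + d$ ($m{\left(X,d \right)} = \left(X + d\right) - 4 = -4 + X + d$)
$S{\left(T \right)} = 2$ ($S{\left(T \right)} = -1 - -3 = -1 + 3 = 2$)
$\left(m{\left(-5,-7 \right)} + S{\left(-2 \right)}\right)^{2} = \left(\left(-4 - 5 - 7\right) + 2\right)^{2} = \left(-16 + 2\right)^{2} = \left(-14\right)^{2} = 196$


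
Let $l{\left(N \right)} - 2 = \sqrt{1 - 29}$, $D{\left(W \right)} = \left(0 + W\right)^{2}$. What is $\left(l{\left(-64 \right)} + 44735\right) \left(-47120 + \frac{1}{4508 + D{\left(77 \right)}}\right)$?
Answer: $- \frac{449005583807}{213} - \frac{983582878 i \sqrt{7}}{10437} \approx -2.108 \cdot 10^{9} - 2.4934 \cdot 10^{5} i$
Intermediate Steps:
$D{\left(W \right)} = W^{2}$
$l{\left(N \right)} = 2 + 2 i \sqrt{7}$ ($l{\left(N \right)} = 2 + \sqrt{1 - 29} = 2 + \sqrt{-28} = 2 + 2 i \sqrt{7}$)
$\left(l{\left(-64 \right)} + 44735\right) \left(-47120 + \frac{1}{4508 + D{\left(77 \right)}}\right) = \left(\left(2 + 2 i \sqrt{7}\right) + 44735\right) \left(-47120 + \frac{1}{4508 + 77^{2}}\right) = \left(44737 + 2 i \sqrt{7}\right) \left(-47120 + \frac{1}{4508 + 5929}\right) = \left(44737 + 2 i \sqrt{7}\right) \left(-47120 + \frac{1}{10437}\right) = \left(44737 + 2 i \sqrt{7}\right) \left(- \frac{491791439}{10437}\right) = - \frac{449005583807}{213} - \frac{983582878 i \sqrt{7}}{10437}$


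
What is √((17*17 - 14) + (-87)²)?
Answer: 2*√1961 ≈ 88.566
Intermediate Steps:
√((17*17 - 14) + (-87)²) = √((289 - 14) + 7569) = √(275 + 7569) = √7844 = 2*√1961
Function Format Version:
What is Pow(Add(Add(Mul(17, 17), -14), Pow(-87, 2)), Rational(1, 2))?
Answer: Mul(2, Pow(1961, Rational(1, 2))) ≈ 88.566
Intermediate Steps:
Pow(Add(Add(Mul(17, 17), -14), Pow(-87, 2)), Rational(1, 2)) = Pow(Add(Add(289, -14), 7569), Rational(1, 2)) = Pow(Add(275, 7569), Rational(1, 2)) = Pow(7844, Rational(1, 2)) = Mul(2, Pow(1961, Rational(1, 2)))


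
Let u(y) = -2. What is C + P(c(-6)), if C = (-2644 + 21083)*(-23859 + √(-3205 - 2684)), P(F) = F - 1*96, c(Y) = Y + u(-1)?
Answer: -439936205 + 18439*I*√5889 ≈ -4.3994e+8 + 1.415e+6*I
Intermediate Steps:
c(Y) = -2 + Y (c(Y) = Y - 2 = -2 + Y)
P(F) = -96 + F (P(F) = F - 96 = -96 + F)
C = -439936101 + 18439*I*√5889 (C = 18439*(-23859 + √(-5889)) = 18439*(-23859 + I*√5889) = -439936101 + 18439*I*√5889 ≈ -4.3994e+8 + 1.415e+6*I)
C + P(c(-6)) = (-439936101 + 18439*I*√5889) + (-96 + (-2 - 6)) = (-439936101 + 18439*I*√5889) + (-96 - 8) = (-439936101 + 18439*I*√5889) - 104 = -439936205 + 18439*I*√5889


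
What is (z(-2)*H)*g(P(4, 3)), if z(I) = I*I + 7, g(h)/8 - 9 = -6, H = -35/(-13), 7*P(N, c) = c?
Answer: 9240/13 ≈ 710.77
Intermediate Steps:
P(N, c) = c/7
H = 35/13 (H = -35*(-1/13) = 35/13 ≈ 2.6923)
g(h) = 24 (g(h) = 72 + 8*(-6) = 72 - 48 = 24)
z(I) = 7 + I² (z(I) = I² + 7 = 7 + I²)
(z(-2)*H)*g(P(4, 3)) = ((7 + (-2)²)*(35/13))*24 = ((7 + 4)*(35/13))*24 = (11*(35/13))*24 = (385/13)*24 = 9240/13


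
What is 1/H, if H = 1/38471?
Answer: 38471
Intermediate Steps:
H = 1/38471 ≈ 2.5994e-5
1/H = 1/(1/38471) = 38471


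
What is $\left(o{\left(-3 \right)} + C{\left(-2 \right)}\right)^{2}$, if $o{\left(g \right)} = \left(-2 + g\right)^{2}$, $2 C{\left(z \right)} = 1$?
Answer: $\frac{2601}{4} \approx 650.25$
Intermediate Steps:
$C{\left(z \right)} = \frac{1}{2}$ ($C{\left(z \right)} = \frac{1}{2} \cdot 1 = \frac{1}{2}$)
$\left(o{\left(-3 \right)} + C{\left(-2 \right)}\right)^{2} = \left(\left(-2 - 3\right)^{2} + \frac{1}{2}\right)^{2} = \left(\left(-5\right)^{2} + \frac{1}{2}\right)^{2} = \left(25 + \frac{1}{2}\right)^{2} = \left(\frac{51}{2}\right)^{2} = \frac{2601}{4}$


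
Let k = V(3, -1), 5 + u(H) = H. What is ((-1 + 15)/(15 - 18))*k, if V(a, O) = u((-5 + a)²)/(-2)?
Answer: -7/3 ≈ -2.3333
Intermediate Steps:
u(H) = -5 + H
V(a, O) = 5/2 - (-5 + a)²/2 (V(a, O) = (-5 + (-5 + a)²)/(-2) = (-5 + (-5 + a)²)*(-½) = 5/2 - (-5 + a)²/2)
k = ½ (k = 5/2 - (-5 + 3)²/2 = 5/2 - ½*(-2)² = 5/2 - ½*4 = 5/2 - 2 = ½ ≈ 0.50000)
((-1 + 15)/(15 - 18))*k = ((-1 + 15)/(15 - 18))*(½) = (14/(-3))*(½) = (14*(-⅓))*(½) = -14/3*½ = -7/3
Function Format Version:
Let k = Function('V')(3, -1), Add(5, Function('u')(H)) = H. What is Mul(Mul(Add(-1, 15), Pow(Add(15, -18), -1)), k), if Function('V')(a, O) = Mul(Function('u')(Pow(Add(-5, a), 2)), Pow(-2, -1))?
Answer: Rational(-7, 3) ≈ -2.3333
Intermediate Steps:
Function('u')(H) = Add(-5, H)
Function('V')(a, O) = Add(Rational(5, 2), Mul(Rational(-1, 2), Pow(Add(-5, a), 2))) (Function('V')(a, O) = Mul(Add(-5, Pow(Add(-5, a), 2)), Pow(-2, -1)) = Mul(Add(-5, Pow(Add(-5, a), 2)), Rational(-1, 2)) = Add(Rational(5, 2), Mul(Rational(-1, 2), Pow(Add(-5, a), 2))))
k = Rational(1, 2) (k = Add(Rational(5, 2), Mul(Rational(-1, 2), Pow(Add(-5, 3), 2))) = Add(Rational(5, 2), Mul(Rational(-1, 2), Pow(-2, 2))) = Add(Rational(5, 2), Mul(Rational(-1, 2), 4)) = Add(Rational(5, 2), -2) = Rational(1, 2) ≈ 0.50000)
Mul(Mul(Add(-1, 15), Pow(Add(15, -18), -1)), k) = Mul(Mul(Add(-1, 15), Pow(Add(15, -18), -1)), Rational(1, 2)) = Mul(Mul(14, Pow(-3, -1)), Rational(1, 2)) = Mul(Mul(14, Rational(-1, 3)), Rational(1, 2)) = Mul(Rational(-14, 3), Rational(1, 2)) = Rational(-7, 3)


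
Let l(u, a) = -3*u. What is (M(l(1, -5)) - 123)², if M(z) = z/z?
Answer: 14884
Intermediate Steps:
M(z) = 1
(M(l(1, -5)) - 123)² = (1 - 123)² = (-122)² = 14884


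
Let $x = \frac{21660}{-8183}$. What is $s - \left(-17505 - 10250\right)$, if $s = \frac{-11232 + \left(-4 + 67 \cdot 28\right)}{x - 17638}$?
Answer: $\frac{2003302799225}{72176707} \approx 27756.0$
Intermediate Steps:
$x = - \frac{21660}{8183}$ ($x = 21660 \left(- \frac{1}{8183}\right) = - \frac{21660}{8183} \approx -2.6469$)
$s = \frac{38296440}{72176707}$ ($s = \frac{-11232 + \left(-4 + 67 \cdot 28\right)}{- \frac{21660}{8183} - 17638} = \frac{-11232 + \left(-4 + 1876\right)}{- \frac{144353414}{8183}} = \left(-11232 + 1872\right) \left(- \frac{8183}{144353414}\right) = \left(-9360\right) \left(- \frac{8183}{144353414}\right) = \frac{38296440}{72176707} \approx 0.53059$)
$s - \left(-17505 - 10250\right) = \frac{38296440}{72176707} - \left(-17505 - 10250\right) = \frac{38296440}{72176707} - -27755 = \frac{38296440}{72176707} + 27755 = \frac{2003302799225}{72176707}$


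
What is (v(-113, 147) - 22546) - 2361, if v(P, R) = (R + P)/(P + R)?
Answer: -24906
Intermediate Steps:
v(P, R) = 1 (v(P, R) = (P + R)/(P + R) = 1)
(v(-113, 147) - 22546) - 2361 = (1 - 22546) - 2361 = -22545 - 2361 = -24906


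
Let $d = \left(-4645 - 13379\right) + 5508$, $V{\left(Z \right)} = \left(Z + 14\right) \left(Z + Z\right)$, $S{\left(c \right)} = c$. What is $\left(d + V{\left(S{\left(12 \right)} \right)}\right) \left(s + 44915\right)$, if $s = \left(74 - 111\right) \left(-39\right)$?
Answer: $-551289336$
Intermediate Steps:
$s = 1443$ ($s = \left(-37\right) \left(-39\right) = 1443$)
$V{\left(Z \right)} = 2 Z \left(14 + Z\right)$ ($V{\left(Z \right)} = \left(14 + Z\right) 2 Z = 2 Z \left(14 + Z\right)$)
$d = -12516$ ($d = -18024 + 5508 = -12516$)
$\left(d + V{\left(S{\left(12 \right)} \right)}\right) \left(s + 44915\right) = \left(-12516 + 2 \cdot 12 \left(14 + 12\right)\right) \left(1443 + 44915\right) = \left(-12516 + 2 \cdot 12 \cdot 26\right) 46358 = \left(-12516 + 624\right) 46358 = \left(-11892\right) 46358 = -551289336$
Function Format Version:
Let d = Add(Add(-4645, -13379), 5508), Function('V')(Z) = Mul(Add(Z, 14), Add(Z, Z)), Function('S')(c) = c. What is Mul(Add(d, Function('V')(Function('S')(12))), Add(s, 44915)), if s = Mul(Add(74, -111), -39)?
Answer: -551289336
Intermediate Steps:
s = 1443 (s = Mul(-37, -39) = 1443)
Function('V')(Z) = Mul(2, Z, Add(14, Z)) (Function('V')(Z) = Mul(Add(14, Z), Mul(2, Z)) = Mul(2, Z, Add(14, Z)))
d = -12516 (d = Add(-18024, 5508) = -12516)
Mul(Add(d, Function('V')(Function('S')(12))), Add(s, 44915)) = Mul(Add(-12516, Mul(2, 12, Add(14, 12))), Add(1443, 44915)) = Mul(Add(-12516, Mul(2, 12, 26)), 46358) = Mul(Add(-12516, 624), 46358) = Mul(-11892, 46358) = -551289336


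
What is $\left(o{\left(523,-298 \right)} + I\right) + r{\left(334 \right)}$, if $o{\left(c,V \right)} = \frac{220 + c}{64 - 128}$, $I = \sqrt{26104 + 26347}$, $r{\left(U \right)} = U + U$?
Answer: $\frac{42009}{64} + \sqrt{52451} \approx 885.41$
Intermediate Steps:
$r{\left(U \right)} = 2 U$
$I = \sqrt{52451} \approx 229.02$
$o{\left(c,V \right)} = - \frac{55}{16} - \frac{c}{64}$ ($o{\left(c,V \right)} = \frac{220 + c}{-64} = \left(220 + c\right) \left(- \frac{1}{64}\right) = - \frac{55}{16} - \frac{c}{64}$)
$\left(o{\left(523,-298 \right)} + I\right) + r{\left(334 \right)} = \left(\left(- \frac{55}{16} - \frac{523}{64}\right) + \sqrt{52451}\right) + 2 \cdot 334 = \left(\left(- \frac{55}{16} - \frac{523}{64}\right) + \sqrt{52451}\right) + 668 = \left(- \frac{743}{64} + \sqrt{52451}\right) + 668 = \frac{42009}{64} + \sqrt{52451}$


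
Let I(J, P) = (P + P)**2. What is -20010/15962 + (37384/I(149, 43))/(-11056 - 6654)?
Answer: -7123830856/5681394565 ≈ -1.2539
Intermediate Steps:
I(J, P) = 4*P**2 (I(J, P) = (2*P)**2 = 4*P**2)
-20010/15962 + (37384/I(149, 43))/(-11056 - 6654) = -20010/15962 + (37384/((4*43**2)))/(-11056 - 6654) = -20010*1/15962 + (37384/((4*1849)))/(-17710) = -435/347 + (37384/7396)*(-1/17710) = -435/347 + (37384*(1/7396))*(-1/17710) = -435/347 + (9346/1849)*(-1/17710) = -435/347 - 4673/16372895 = -7123830856/5681394565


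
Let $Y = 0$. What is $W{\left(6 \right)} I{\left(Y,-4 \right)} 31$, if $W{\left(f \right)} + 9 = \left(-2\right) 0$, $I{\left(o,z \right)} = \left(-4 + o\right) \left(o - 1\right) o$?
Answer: $0$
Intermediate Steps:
$I{\left(o,z \right)} = o \left(-1 + o\right) \left(-4 + o\right)$ ($I{\left(o,z \right)} = \left(-4 + o\right) \left(-1 + o\right) o = \left(-1 + o\right) \left(-4 + o\right) o = o \left(-1 + o\right) \left(-4 + o\right)$)
$W{\left(f \right)} = -9$ ($W{\left(f \right)} = -9 - 0 = -9 + 0 = -9$)
$W{\left(6 \right)} I{\left(Y,-4 \right)} 31 = - 9 \cdot 0 \left(4 + 0^{2} - 0\right) 31 = - 9 \cdot 0 \left(4 + 0 + 0\right) 31 = - 9 \cdot 0 \cdot 4 \cdot 31 = \left(-9\right) 0 \cdot 31 = 0 \cdot 31 = 0$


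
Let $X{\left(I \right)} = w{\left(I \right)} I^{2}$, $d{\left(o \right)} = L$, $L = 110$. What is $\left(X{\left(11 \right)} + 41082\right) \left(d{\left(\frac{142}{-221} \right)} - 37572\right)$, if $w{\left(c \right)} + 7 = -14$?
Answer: $-1443822942$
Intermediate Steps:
$w{\left(c \right)} = -21$ ($w{\left(c \right)} = -7 - 14 = -21$)
$d{\left(o \right)} = 110$
$X{\left(I \right)} = - 21 I^{2}$
$\left(X{\left(11 \right)} + 41082\right) \left(d{\left(\frac{142}{-221} \right)} - 37572\right) = \left(- 21 \cdot 11^{2} + 41082\right) \left(110 - 37572\right) = \left(\left(-21\right) 121 + 41082\right) \left(-37462\right) = \left(-2541 + 41082\right) \left(-37462\right) = 38541 \left(-37462\right) = -1443822942$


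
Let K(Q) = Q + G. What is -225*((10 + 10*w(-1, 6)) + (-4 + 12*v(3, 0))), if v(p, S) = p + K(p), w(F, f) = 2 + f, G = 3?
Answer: -43650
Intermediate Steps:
K(Q) = 3 + Q (K(Q) = Q + 3 = 3 + Q)
v(p, S) = 3 + 2*p (v(p, S) = p + (3 + p) = 3 + 2*p)
-225*((10 + 10*w(-1, 6)) + (-4 + 12*v(3, 0))) = -225*((10 + 10*(2 + 6)) + (-4 + 12*(3 + 2*3))) = -225*((10 + 10*8) + (-4 + 12*(3 + 6))) = -225*((10 + 80) + (-4 + 12*9)) = -225*(90 + (-4 + 108)) = -225*(90 + 104) = -225*194 = -43650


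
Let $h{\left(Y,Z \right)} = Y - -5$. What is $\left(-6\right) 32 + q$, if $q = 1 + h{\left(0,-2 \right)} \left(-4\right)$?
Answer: $-211$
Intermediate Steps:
$h{\left(Y,Z \right)} = 5 + Y$ ($h{\left(Y,Z \right)} = Y + 5 = 5 + Y$)
$q = -19$ ($q = 1 + \left(5 + 0\right) \left(-4\right) = 1 + 5 \left(-4\right) = 1 - 20 = -19$)
$\left(-6\right) 32 + q = \left(-6\right) 32 - 19 = -192 - 19 = -211$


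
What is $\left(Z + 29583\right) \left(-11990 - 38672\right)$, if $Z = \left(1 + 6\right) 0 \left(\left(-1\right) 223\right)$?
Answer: $-1498733946$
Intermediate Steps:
$Z = 0$ ($Z = 7 \cdot 0 \left(-223\right) = 0 \left(-223\right) = 0$)
$\left(Z + 29583\right) \left(-11990 - 38672\right) = \left(0 + 29583\right) \left(-11990 - 38672\right) = 29583 \left(-50662\right) = -1498733946$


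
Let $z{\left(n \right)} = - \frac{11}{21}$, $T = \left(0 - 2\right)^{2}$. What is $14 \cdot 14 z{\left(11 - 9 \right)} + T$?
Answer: $- \frac{296}{3} \approx -98.667$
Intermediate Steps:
$T = 4$ ($T = \left(-2\right)^{2} = 4$)
$z{\left(n \right)} = - \frac{11}{21}$ ($z{\left(n \right)} = \left(-11\right) \frac{1}{21} = - \frac{11}{21}$)
$14 \cdot 14 z{\left(11 - 9 \right)} + T = 14 \cdot 14 \left(- \frac{11}{21}\right) + 4 = 196 \left(- \frac{11}{21}\right) + 4 = - \frac{308}{3} + 4 = - \frac{296}{3}$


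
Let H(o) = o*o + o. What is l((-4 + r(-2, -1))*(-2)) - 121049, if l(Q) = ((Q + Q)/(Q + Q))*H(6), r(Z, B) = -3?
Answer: -121007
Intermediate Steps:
H(o) = o + o² (H(o) = o² + o = o + o²)
l(Q) = 42 (l(Q) = ((Q + Q)/(Q + Q))*(6*(1 + 6)) = ((2*Q)/((2*Q)))*(6*7) = ((2*Q)*(1/(2*Q)))*42 = 1*42 = 42)
l((-4 + r(-2, -1))*(-2)) - 121049 = 42 - 121049 = -121007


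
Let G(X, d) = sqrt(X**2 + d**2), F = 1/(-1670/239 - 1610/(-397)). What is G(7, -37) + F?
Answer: -94883/278200 + sqrt(1418) ≈ 37.315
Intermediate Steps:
F = -94883/278200 (F = 1/(-1670*1/239 - 1610*(-1/397)) = 1/(-1670/239 + 1610/397) = 1/(-278200/94883) = -94883/278200 ≈ -0.34106)
G(7, -37) + F = sqrt(7**2 + (-37)**2) - 94883/278200 = sqrt(49 + 1369) - 94883/278200 = sqrt(1418) - 94883/278200 = -94883/278200 + sqrt(1418)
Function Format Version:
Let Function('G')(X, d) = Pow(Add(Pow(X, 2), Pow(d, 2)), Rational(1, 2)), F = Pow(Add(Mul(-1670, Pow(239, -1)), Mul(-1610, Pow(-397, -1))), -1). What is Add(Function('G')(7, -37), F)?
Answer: Add(Rational(-94883, 278200), Pow(1418, Rational(1, 2))) ≈ 37.315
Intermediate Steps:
F = Rational(-94883, 278200) (F = Pow(Add(Mul(-1670, Rational(1, 239)), Mul(-1610, Rational(-1, 397))), -1) = Pow(Add(Rational(-1670, 239), Rational(1610, 397)), -1) = Pow(Rational(-278200, 94883), -1) = Rational(-94883, 278200) ≈ -0.34106)
Add(Function('G')(7, -37), F) = Add(Pow(Add(Pow(7, 2), Pow(-37, 2)), Rational(1, 2)), Rational(-94883, 278200)) = Add(Pow(Add(49, 1369), Rational(1, 2)), Rational(-94883, 278200)) = Add(Pow(1418, Rational(1, 2)), Rational(-94883, 278200)) = Add(Rational(-94883, 278200), Pow(1418, Rational(1, 2)))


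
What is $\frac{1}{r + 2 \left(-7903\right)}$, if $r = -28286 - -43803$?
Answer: $- \frac{1}{289} \approx -0.0034602$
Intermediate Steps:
$r = 15517$ ($r = -28286 + 43803 = 15517$)
$\frac{1}{r + 2 \left(-7903\right)} = \frac{1}{15517 + 2 \left(-7903\right)} = \frac{1}{15517 - 15806} = \frac{1}{-289} = - \frac{1}{289}$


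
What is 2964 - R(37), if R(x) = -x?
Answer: 3001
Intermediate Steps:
2964 - R(37) = 2964 - (-1)*37 = 2964 - 1*(-37) = 2964 + 37 = 3001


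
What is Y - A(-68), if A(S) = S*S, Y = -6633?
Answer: -11257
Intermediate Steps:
A(S) = S²
Y - A(-68) = -6633 - 1*(-68)² = -6633 - 1*4624 = -6633 - 4624 = -11257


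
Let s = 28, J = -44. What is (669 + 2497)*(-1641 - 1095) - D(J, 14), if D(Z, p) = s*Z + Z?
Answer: -8660900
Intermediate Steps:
D(Z, p) = 29*Z (D(Z, p) = 28*Z + Z = 29*Z)
(669 + 2497)*(-1641 - 1095) - D(J, 14) = (669 + 2497)*(-1641 - 1095) - 29*(-44) = 3166*(-2736) - 1*(-1276) = -8662176 + 1276 = -8660900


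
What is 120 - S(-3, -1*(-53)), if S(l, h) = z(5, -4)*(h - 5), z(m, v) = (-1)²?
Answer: 72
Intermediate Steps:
z(m, v) = 1
S(l, h) = -5 + h (S(l, h) = 1*(h - 5) = 1*(-5 + h) = -5 + h)
120 - S(-3, -1*(-53)) = 120 - (-5 - 1*(-53)) = 120 - (-5 + 53) = 120 - 1*48 = 120 - 48 = 72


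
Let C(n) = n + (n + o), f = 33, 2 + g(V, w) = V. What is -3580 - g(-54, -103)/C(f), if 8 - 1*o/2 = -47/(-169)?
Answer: -12316414/3441 ≈ -3579.3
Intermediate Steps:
g(V, w) = -2 + V
o = 2610/169 (o = 16 - (-94)/(-169) = 16 - (-94)*(-1)/169 = 16 - 2*47/169 = 16 - 94/169 = 2610/169 ≈ 15.444)
C(n) = 2610/169 + 2*n (C(n) = n + (n + 2610/169) = n + (2610/169 + n) = 2610/169 + 2*n)
-3580 - g(-54, -103)/C(f) = -3580 - (-2 - 54)/(2610/169 + 2*33) = -3580 - (-56)/(2610/169 + 66) = -3580 - (-56)/13764/169 = -3580 - (-56)*169/13764 = -3580 - 1*(-2366/3441) = -3580 + 2366/3441 = -12316414/3441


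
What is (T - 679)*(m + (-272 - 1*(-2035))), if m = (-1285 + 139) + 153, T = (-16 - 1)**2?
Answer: -300300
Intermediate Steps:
T = 289 (T = (-17)**2 = 289)
m = -993 (m = -1146 + 153 = -993)
(T - 679)*(m + (-272 - 1*(-2035))) = (289 - 679)*(-993 + (-272 - 1*(-2035))) = -390*(-993 + (-272 + 2035)) = -390*(-993 + 1763) = -390*770 = -300300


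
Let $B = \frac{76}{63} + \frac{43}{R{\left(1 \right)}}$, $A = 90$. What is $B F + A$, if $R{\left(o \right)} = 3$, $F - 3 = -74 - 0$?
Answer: $- \frac{63839}{63} \approx -1013.3$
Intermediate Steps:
$F = -71$ ($F = 3 - 74 = -71$)
$B = \frac{979}{63}$ ($B = \frac{76}{63} + \frac{43}{3} = \frac{979}{63} \approx 15.54$)
$B F + A = \frac{979}{63} \left(-71\right) + 90 = - \frac{69509}{63} + 90 = - \frac{63839}{63}$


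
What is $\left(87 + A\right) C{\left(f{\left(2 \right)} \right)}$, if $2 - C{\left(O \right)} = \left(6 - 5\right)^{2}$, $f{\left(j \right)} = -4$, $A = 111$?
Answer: $198$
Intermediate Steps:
$C{\left(O \right)} = 1$ ($C{\left(O \right)} = 2 - \left(6 - 5\right)^{2} = 2 - 1^{2} = 2 - 1 = 1$)
$\left(87 + A\right) C{\left(f{\left(2 \right)} \right)} = \left(87 + 111\right) 1 = 198 \cdot 1 = 198$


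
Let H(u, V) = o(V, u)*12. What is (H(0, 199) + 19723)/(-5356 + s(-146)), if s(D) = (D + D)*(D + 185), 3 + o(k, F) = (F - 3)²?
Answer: -19795/16744 ≈ -1.1822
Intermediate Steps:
o(k, F) = -3 + (-3 + F)² (o(k, F) = -3 + (F - 3)² = -3 + (-3 + F)²)
s(D) = 2*D*(185 + D) (s(D) = (2*D)*(185 + D) = 2*D*(185 + D))
H(u, V) = -36 + 12*(-3 + u)² (H(u, V) = (-3 + (-3 + u)²)*12 = -36 + 12*(-3 + u)²)
(H(0, 199) + 19723)/(-5356 + s(-146)) = ((-36 + 12*(-3 + 0)²) + 19723)/(-5356 + 2*(-146)*(185 - 146)) = ((-36 + 12*(-3)²) + 19723)/(-5356 + 2*(-146)*39) = ((-36 + 12*9) + 19723)/(-5356 - 11388) = ((-36 + 108) + 19723)/(-16744) = (72 + 19723)*(-1/16744) = 19795*(-1/16744) = -19795/16744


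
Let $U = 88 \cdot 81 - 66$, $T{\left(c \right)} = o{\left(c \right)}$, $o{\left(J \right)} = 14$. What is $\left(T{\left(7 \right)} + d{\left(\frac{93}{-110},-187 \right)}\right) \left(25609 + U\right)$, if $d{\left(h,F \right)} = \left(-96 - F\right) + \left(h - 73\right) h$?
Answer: $\frac{66189453069}{12100} \approx 5.4702 \cdot 10^{6}$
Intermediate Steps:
$T{\left(c \right)} = 14$
$d{\left(h,F \right)} = -96 - F + h \left(-73 + h\right)$ ($d{\left(h,F \right)} = \left(-96 - F\right) + \left(-73 + h\right) h = \left(-96 - F\right) + h \left(-73 + h\right) = -96 - F + h \left(-73 + h\right)$)
$U = 7062$ ($U = 7128 - 66 = 7062$)
$\left(T{\left(7 \right)} + d{\left(\frac{93}{-110},-187 \right)}\right) \left(25609 + U\right) = \left(14 - \left(-91 - \frac{8649}{12100} + 73 \cdot 93 \frac{1}{-110}\right)\right) \left(25609 + 7062\right) = \left(14 + \left(-96 + \left(93 \left(- \frac{1}{110}\right)\right)^{2} + 187 - 73 \cdot 93 \left(- \frac{1}{110}\right)\right)\right) 32671 = \left(14 + \left(-96 + \left(- \frac{93}{110}\right)^{2} + 187 - - \frac{6789}{110}\right)\right) 32671 = \left(14 + \left(-96 + \frac{8649}{12100} + 187 + \frac{6789}{110}\right)\right) 32671 = \left(14 + \frac{1856539}{12100}\right) 32671 = \frac{2025939}{12100} \cdot 32671 = \frac{66189453069}{12100}$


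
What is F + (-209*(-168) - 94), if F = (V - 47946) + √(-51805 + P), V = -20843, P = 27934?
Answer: -33771 + I*√23871 ≈ -33771.0 + 154.5*I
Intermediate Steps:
F = -68789 + I*√23871 (F = (-20843 - 47946) + √(-51805 + 27934) = -68789 + √(-23871) = -68789 + I*√23871 ≈ -68789.0 + 154.5*I)
F + (-209*(-168) - 94) = (-68789 + I*√23871) + (-209*(-168) - 94) = (-68789 + I*√23871) + (35112 - 94) = (-68789 + I*√23871) + 35018 = -33771 + I*√23871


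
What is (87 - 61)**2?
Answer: 676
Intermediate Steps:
(87 - 61)**2 = 26**2 = 676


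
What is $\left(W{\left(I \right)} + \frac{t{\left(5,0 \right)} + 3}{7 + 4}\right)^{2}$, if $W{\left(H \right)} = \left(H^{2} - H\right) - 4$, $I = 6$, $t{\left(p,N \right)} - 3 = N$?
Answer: $\frac{85264}{121} \approx 704.66$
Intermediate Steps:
$t{\left(p,N \right)} = 3 + N$
$W{\left(H \right)} = -4 + H^{2} - H$ ($W{\left(H \right)} = \left(H^{2} - H\right) - 4 = -4 + H^{2} - H$)
$\left(W{\left(I \right)} + \frac{t{\left(5,0 \right)} + 3}{7 + 4}\right)^{2} = \left(\left(-4 + 6^{2} - 6\right) + \frac{\left(3 + 0\right) + 3}{7 + 4}\right)^{2} = \left(\left(-4 + 36 - 6\right) + \frac{3 + 3}{11}\right)^{2} = \left(26 + 6 \cdot \frac{1}{11}\right)^{2} = \left(26 + \frac{6}{11}\right)^{2} = \left(\frac{292}{11}\right)^{2} = \frac{85264}{121}$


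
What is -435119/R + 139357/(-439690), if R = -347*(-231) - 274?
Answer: -202449728341/35123756270 ≈ -5.7639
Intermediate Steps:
R = 79883 (R = 80157 - 274 = 79883)
-435119/R + 139357/(-439690) = -435119/79883 + 139357/(-439690) = -435119*1/79883 + 139357*(-1/439690) = -435119/79883 - 139357/439690 = -202449728341/35123756270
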